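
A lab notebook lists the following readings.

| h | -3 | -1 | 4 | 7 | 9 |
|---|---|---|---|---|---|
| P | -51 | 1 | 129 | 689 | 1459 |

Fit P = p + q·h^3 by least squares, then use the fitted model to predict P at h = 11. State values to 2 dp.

P̂ = 2662.30

With design matrix A, AᵀA = [[5, 1108]; [1108, 653916]] and AᵀP = [2227, 1309570]ᵀ.
Eliminating q: 653916·(row 1) − 1108·(row 2) gives 2041916·p = 653916·2227 − 1108·1309570 = 5267372, so p = 1316843/510479.
Then q = (1309570 − 1108·(1316843/510479))/653916 = 2040167/1020958.
At h = 11: P̂ = (1316843/510479)·(1) + (2040167/1020958)·(1331) = 2718095963/1020958.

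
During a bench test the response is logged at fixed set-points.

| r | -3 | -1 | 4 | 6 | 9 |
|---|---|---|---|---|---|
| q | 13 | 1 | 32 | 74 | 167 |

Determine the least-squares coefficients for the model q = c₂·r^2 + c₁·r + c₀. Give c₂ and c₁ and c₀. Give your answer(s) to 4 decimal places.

c₂ = 2.0081, c₁ = 0.6684, c₀ = -2.0382

Setting ∂/∂c₂ … = 0 gives: 8195·c₂ + 981·c₁ + 143·c₀ = 16821;  981·c₂ + 143·c₁ + 15·c₀ = 2035;  143·c₂ + 15·c₁ + 5·c₀ = 287.
Solving the 3×3 system (Gaussian elimination) gives c₂ = 245008/122007, c₁ = 27183/40669, c₀ = -248674/122007.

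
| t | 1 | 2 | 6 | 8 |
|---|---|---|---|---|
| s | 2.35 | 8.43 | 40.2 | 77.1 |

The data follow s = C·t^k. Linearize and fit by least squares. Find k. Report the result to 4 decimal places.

k = 1.6215

Taking logs, ln s = k·ln t + ln C, so regress ln s on ln t.
XᵀX = [[8.0149, 4.5643]; [4.5643, 4]], rhs = [17.1316, 11.0252]ᵀ  (here Σln t = 4.5643, Σ(ln t)² = 8.0149, Σln s = 11.0252, Σln t·ln s = 17.1316).
Slope k = (n·Σln t·ln s − Σln t·Σln s)/(n·Σ(ln t)² − (Σln t)²) = (4·17.1316 − 4.5643·11.0252)/11.2265 = 1.62148; ln C = (Σln s − k·Σln t)/n = 0.90605.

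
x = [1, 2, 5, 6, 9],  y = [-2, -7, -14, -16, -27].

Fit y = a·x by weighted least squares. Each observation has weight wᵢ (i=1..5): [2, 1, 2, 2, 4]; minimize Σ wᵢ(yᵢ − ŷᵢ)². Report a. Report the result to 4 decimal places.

a = -2.9248

Sums needed: Σwᵢ·x·x = 452.
And Σwᵢ·x·y = -1322.
So AᵀWA·[a]ᵀ = AᵀWy: [[452]]·[a]ᵀ = [-1322]ᵀ.
Hence a = -1322 / 452 ≈ -2.92478.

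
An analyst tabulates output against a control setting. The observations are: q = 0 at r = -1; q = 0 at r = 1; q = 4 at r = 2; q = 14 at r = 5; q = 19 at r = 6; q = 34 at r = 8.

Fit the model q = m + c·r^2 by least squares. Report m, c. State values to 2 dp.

The normal system XᵀX·[m, c]ᵀ = Xᵀq is [[6, 131]; [131, 6035]]·[m, c]ᵀ = [71, 3226]ᵀ.
det = 6·6035 − 131² = 19049.
m = (71·6035 − 131·3226)/19049 = 5879/19049; c = (6·3226 − 131·71)/19049 = 10055/19049.

m = 0.31, c = 0.53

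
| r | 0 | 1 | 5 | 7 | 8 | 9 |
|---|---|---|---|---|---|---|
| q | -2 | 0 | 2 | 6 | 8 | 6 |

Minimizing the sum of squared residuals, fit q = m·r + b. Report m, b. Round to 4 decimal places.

Sums needed: Σr·r = 220, Σr = 30, Σ1 = 6.
For Xᵀq: Σr·q = 170, Σq = 20.
Normal equations: [[220, 30]; [30, 6]]·[m, b]ᵀ = [170, 20]ᵀ.
Eliminating b: 6·(row 1) − 30·(row 2) gives 420·m = 6·170 − 30·20 = 420, so m = 1.
Then b = (20 − 30·1)/6 = -5/3.

m = 1.0000, b = -1.6667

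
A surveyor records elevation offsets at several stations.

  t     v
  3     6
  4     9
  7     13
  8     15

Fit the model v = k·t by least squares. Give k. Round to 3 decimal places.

Forming XᵀX = [[138]] and Xᵀv = [265]ᵀ gives XᵀX·[k]ᵀ = Xᵀv.
k = 265/138 = 1.92029.

k = 1.920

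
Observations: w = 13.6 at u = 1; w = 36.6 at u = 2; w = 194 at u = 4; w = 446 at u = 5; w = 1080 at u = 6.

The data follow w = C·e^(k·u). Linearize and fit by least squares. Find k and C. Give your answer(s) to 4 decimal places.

Linearized form: ln w = k·u + ln C. From the 5 transformed points,
Sums: Σu = 18.0000, Σ(u)² = 82.0000, Σln w = 24.5630, Σu·ln w = 103.2915.
Normal system: [[82.0000, 18.0000]; [18.0000, 5]]·[k, ln C]ᵀ = [103.2915, 24.5630]ᵀ.
Solving (det = 86.0000): k = 0.86422, ln C = 1.80140, so C = exp(1.80140) = 6.05810.

k = 0.8642, C = 6.0581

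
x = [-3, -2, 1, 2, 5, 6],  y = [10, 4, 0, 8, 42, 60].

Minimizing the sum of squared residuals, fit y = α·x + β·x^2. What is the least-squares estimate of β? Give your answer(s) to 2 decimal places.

Normal-equation sums: Σx·x = 79, Σx·x^2 = 315, Σx^2·x^2 = 2035.
And Σx·y = 548, Σx^2·y = 3348.
So MᵀM·[α, β]ᵀ = Mᵀy: [[79, 315]; [315, 2035]]·[α, β]ᵀ = [548, 3348]ᵀ.
det = 79·2035 − 315² = 61540.
α = (548·2035 − 315·3348)/61540 = 3028/3077; β = (79·3348 − 315·548)/61540 = 22968/15385.

β = 1.49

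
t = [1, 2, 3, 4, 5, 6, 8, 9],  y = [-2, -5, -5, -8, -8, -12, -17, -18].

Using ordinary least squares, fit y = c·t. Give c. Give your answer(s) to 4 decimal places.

c = -1.9873

Normal-equation sums: Σt·t = 236.
Moment sums: Σt·y = -469.
So AᵀA·[c]ᵀ = Aᵀy: [[236]]·[c]ᵀ = [-469]ᵀ.
Hence c = -469 / 236 ≈ -1.98729.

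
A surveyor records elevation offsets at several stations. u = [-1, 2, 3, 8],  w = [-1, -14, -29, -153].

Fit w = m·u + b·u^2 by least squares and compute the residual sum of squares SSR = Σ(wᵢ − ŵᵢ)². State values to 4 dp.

MᵀM·[m, b]ᵀ = Mᵀw reads: 78·m + 546·b = -1338;  546·m + 4194·b = -10110.
(Σu·u = 78, Σu·u^2 = 546, Σu^2·u^2 = 4194, Σu·w = -1338, Σu^2·w = -10110.)
Eliminating b: 4194·(row 1) − 546·(row 2) gives 29016·m = 4194·(-1338) − 546·(-10110) = -91512, so m = -41/13.
Then b = ((-10110) − 546·(-41/13))/4194 = -2.
Residuals: -28/13, 4/13, -20/13, 3/13; SSR = 93/13.

SSR = 7.1538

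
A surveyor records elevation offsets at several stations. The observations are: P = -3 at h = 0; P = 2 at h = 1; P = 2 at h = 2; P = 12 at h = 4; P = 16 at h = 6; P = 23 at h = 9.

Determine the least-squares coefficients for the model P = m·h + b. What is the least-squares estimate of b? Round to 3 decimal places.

b = -1.971

Normal-equation sums: Σh·h = 138, Σh = 22, Σ1 = 6.
And Σh·P = 357, ΣP = 52.
So XᵀX·[m, b]ᵀ = XᵀP: [[138, 22]; [22, 6]]·[m, b]ᵀ = [357, 52]ᵀ.
Δ = 138·6 − 22² = 344.
m = (357·6 − 22·52)/344 = 499/172; b = (138·52 − 22·357)/344 = -339/172.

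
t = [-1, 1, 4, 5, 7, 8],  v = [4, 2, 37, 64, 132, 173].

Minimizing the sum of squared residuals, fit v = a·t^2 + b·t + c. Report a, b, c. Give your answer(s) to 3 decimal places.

With design matrix X, XᵀX = [[7380, 1044, 156]; [1044, 156, 24]; [156, 24, 6]] and Xᵀv = [19738, 2774, 412]ᵀ.
Solving the 3×3 system (Gaussian elimination) gives a = 143/48, b = -167/80, c = -53/120.

a = 2.979, b = -2.088, c = -0.442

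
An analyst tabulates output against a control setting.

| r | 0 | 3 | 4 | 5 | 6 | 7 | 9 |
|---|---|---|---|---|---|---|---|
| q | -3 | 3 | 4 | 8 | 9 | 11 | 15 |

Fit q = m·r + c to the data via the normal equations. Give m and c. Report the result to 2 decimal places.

Sums needed: Σr·r = 216, Σr = 34, Σ1 = 7.
For Mᵀq: Σr·q = 331, Σq = 47.
Normal equations: [[216, 34]; [34, 7]]·[m, c]ᵀ = [331, 47]ᵀ.
Eliminating c: 7·(row 1) − 34·(row 2) gives 356·m = 7·331 − 34·47 = 719, so m = 719/356.
Then c = (47 − 34·(719/356))/7 = -551/178.

m = 2.02, c = -3.10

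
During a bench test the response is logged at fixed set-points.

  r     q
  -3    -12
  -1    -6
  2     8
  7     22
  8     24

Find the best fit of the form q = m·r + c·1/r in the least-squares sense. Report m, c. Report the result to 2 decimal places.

With design matrix A, AᵀA = [[127, 5]; [5, 39433/28224]] and Aᵀq = [404, 141/7]ᵀ.
Eliminating c: (39433/28224)·(row 1) − 5·(row 2) gives (4302391/28224)·m = (39433/28224)·404 − 5·(141/7) = 3272093/7056, so m = 13088372/4302391.
Then c = ((141/7) − 5·(13088372/4302391))/(39433/28224) = 15188544/4302391.

m = 3.04, c = 3.53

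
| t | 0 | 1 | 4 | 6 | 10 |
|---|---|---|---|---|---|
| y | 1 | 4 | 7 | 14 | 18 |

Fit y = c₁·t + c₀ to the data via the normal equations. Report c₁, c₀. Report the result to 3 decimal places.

With design matrix A, AᵀA = [[153, 21]; [21, 5]] and Aᵀy = [296, 44]ᵀ.
det = 153·5 − 21² = 324.
c₁ = (296·5 − 21·44)/324 = 139/81; c₀ = (153·44 − 21·296)/324 = 43/27.

c₁ = 1.716, c₀ = 1.593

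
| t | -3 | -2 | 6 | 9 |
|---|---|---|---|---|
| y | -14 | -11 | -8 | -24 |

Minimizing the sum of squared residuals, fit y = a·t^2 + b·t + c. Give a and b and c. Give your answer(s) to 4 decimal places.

a = -0.4878, b = 2.1703, c = -3.8212

XᵀX·[a, b, c]ᵀ = Xᵀy reads: 7954·a + 910·b + 130·c = -2402;  910·a + 130·b + 10·c = -200;  130·a + 10·b + 4·c = -57.
Row-reducing yields a = -401/822, b = 892/411, c = -1047/274.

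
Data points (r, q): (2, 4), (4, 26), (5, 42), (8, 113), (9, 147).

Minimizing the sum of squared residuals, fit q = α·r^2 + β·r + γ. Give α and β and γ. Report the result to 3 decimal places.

With design matrix A, AᵀA = [[11554, 1438, 190]; [1438, 190, 28]; [190, 28, 5]] and Aᵀq = [20621, 2549, 332]ᵀ.
Row-reducing yields α = 1621/836, β = -81/76, γ = -549/418.

α = 1.939, β = -1.066, γ = -1.313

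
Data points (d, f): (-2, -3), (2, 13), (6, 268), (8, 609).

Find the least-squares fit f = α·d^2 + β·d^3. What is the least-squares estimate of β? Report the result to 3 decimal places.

Normal-equation sums: Σd^2·d^2 = 5424, Σd^2·d^3 = 40544, Σd^3·d^3 = 308928.
For Aᵀf: Σd^2·f = 48664, Σd^3·f = 369824.
AᵀA·[α, β]ᵀ = Aᵀf becomes [[5424, 40544]; [40544, 308928]]·[α, β]ᵀ = [48664, 369824]ᵀ.
Eliminating β: 308928·(row 1) − 40544·(row 2) gives 31809536·α = 308928·48664 − 40544·369824 = 39527936, so α = 77203/62128.
Then β = (369824 − 40544·(77203/62128))/308928 = 128485/124256.

β = 1.034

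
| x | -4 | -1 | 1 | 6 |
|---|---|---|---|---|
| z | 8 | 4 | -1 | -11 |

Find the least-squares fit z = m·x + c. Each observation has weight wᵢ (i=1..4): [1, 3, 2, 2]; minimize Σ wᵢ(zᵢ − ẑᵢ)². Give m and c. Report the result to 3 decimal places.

With design matrix A, AᵀWA = [[93, 7]; [7, 8]] and AᵀWz = [-178, -4]ᵀ.
det = 93·8 − 7² = 695.
m = ((-178)·8 − 7·(-4))/695 = -1396/695; c = (93·(-4) − 7·(-178))/695 = 874/695.

m = -2.009, c = 1.258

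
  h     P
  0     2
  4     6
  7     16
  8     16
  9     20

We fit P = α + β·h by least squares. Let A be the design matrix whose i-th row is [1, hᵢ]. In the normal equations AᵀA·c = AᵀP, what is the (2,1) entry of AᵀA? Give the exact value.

28

Row 2 ↔ basis h, column 1 ↔ basis 1, so (AᵀA)_{2,1} = Σᵢ h = (0)·(1) + (4)·(1) + (7)·(1) + (8)·(1) + (9)·(1) = 28.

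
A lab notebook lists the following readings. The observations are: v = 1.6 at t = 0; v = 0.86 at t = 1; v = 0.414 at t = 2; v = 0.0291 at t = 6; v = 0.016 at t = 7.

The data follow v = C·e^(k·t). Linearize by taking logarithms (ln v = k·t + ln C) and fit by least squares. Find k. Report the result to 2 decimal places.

Let Y = ln v. Fitting Y = k·t + ln C by least squares:
Σt = 16.0000, Σ(t)² = 90.0000, Σln v = -8.2349, Σt·ln v = -52.0829.
Normal system: [[90.0000, 16.0000]; [16.0000, 5]]·[k, ln C]ᵀ = [-52.0829, -8.2349]ᵀ.
Δ = 90.0000·5 − (16.0000)² = 194.0000; k = (-52.0829·5 − 16.0000·-8.2349)/194.0000 = -0.66318, ln C = (90.0000·-8.2349 − 16.0000·-52.0829)/194.0000 = 0.47518.

k = -0.66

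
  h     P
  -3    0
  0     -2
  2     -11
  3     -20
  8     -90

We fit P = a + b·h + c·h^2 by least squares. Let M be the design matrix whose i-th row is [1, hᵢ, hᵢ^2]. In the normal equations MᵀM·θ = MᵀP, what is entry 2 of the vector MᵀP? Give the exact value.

-802

Entry 2 ↔ basis h, so (MᵀP)_{2} = Σᵢ (h)·Pᵢ = (-3)·(0) + (0)·(-2) + (2)·(-11) + (3)·(-20) + (8)·(-90) = -802.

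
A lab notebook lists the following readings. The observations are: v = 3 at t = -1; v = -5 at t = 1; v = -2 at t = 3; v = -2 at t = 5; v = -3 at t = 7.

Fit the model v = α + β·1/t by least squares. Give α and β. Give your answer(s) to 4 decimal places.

α = -1.2618, β = -3.9797

Setting ∂/∂α … = 0 gives: 5·α + (71/105)·β = -9;  (71/105)·α + (23941/11025)·β = -997/105.
Δ = 5·(23941/11025) − (71/105)² = 114664/11025.
α = ((-9)·(23941/11025) − (71/105)·(-997/105))/(114664/11025) = -72341/57332; β = (5·(-997/105) − (71/105)·(-9))/(114664/11025) = -228165/57332.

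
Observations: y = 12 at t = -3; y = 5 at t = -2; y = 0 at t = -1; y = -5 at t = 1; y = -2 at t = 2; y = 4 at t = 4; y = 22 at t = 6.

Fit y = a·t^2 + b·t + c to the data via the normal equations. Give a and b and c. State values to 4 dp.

a = 1.0337, b = -2.0490, c = -3.2929

Sums needed: Σt^2·t^2 = 1667, Σt^2·t = 253, Σt^2 = 71, Σt·t = 71, Σt = 7, Σ1 = 7.
Moment sums: Σt^2·y = 971, Σt·y = 93, Σy = 36.
Inverting the 3×3 Gram matrix, [a, b, c]ᵀ = [99403/96162, -197033/96162, -52775/16027]ᵀ.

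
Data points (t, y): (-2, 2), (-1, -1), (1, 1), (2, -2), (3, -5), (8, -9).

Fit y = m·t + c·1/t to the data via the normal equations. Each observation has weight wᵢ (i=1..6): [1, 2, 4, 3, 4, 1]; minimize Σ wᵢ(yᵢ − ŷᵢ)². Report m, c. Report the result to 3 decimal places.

m = -1.419, c = 2.078

Forming AᵀWA = [[122, 15]; [15, 4297/576]] and AᵀWy = [-142, -139/24]ᵀ gives AᵀWA·[m, c]ᵀ = AᵀWy.
Δ = 122·(4297/576) − 15² = 197317/288.
m = ((-142)·(4297/576) − 15·(-139/24))/(197317/288) = -280067/197317; c = (122·(-139/24) − 15·(-142))/(197317/288) = 409944/197317.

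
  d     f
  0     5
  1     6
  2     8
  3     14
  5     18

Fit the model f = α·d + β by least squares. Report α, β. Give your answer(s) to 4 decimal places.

With design matrix X, XᵀX = [[39, 11]; [11, 5]] and Xᵀf = [154, 51]ᵀ.
Eliminating β: 5·(row 1) − 11·(row 2) gives 74·α = 5·154 − 11·51 = 209, so α = 209/74.
Then β = (51 − 11·(209/74))/5 = 295/74.

α = 2.8243, β = 3.9865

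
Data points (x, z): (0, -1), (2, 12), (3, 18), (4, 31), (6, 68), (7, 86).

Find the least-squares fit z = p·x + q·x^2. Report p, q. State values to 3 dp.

Compute the Gram sums: Σx·x = 114, Σx·x^2 = 658, Σx^2·x^2 = 4050.
Right-hand side: Σx·z = 1212, Σx^2·z = 7368.
Normal equations: [[114, 658]; [658, 4050]]·[p, q]ᵀ = [1212, 7368]ᵀ.
Eliminating q: 4050·(row 1) − 658·(row 2) gives 28736·p = 4050·1212 − 658·7368 = 60456, so p = 7557/3592.
Then q = (7368 − 658·(7557/3592))/4050 = 5307/3592.

p = 2.104, q = 1.477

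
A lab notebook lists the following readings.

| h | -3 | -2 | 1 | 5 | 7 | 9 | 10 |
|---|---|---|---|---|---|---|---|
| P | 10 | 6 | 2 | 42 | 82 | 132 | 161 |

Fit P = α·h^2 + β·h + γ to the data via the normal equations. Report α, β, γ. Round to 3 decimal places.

MᵀM·[α, β, γ]ᵀ = MᵀP reads: 19685·α + 2163·β + 269·γ = 31976;  2163·α + 269·β + 27·γ = 3542;  269·α + 27·β + 7·γ = 435.
Solving the 3×3 system (Gaussian elimination) gives α = 730957/480284, β = 440855/480284, γ = 28073/240142.

α = 1.522, β = 0.918, γ = 0.117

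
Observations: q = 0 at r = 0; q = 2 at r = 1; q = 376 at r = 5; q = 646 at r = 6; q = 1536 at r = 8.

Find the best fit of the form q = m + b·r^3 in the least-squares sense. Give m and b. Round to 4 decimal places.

Sums needed: Σ1 = 5, Σr^3 = 854, Σr^3·r^3 = 324426.
For Xᵀq: Σq = 2560, Σr^3·q = 972970.
So XᵀX·[m, b]ᵀ = Xᵀq: [[5, 854]; [854, 324426]]·[m, b]ᵀ = [2560, 972970]ᵀ.
Determinant 5·324426 − 854² = 892814.
m = (2560·324426 − 854·972970)/892814 = -192910/446407; b = (5·972970 − 854·2560)/892814 = 1339305/446407.

m = -0.4321, b = 3.0002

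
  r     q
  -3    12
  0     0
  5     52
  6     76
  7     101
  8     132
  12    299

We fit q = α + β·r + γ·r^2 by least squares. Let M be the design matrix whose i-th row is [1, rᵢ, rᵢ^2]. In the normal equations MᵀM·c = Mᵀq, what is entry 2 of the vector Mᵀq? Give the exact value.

6031

Entry 2 ↔ basis r, so (Mᵀq)_{2} = Σᵢ (r)·qᵢ = (-3)·(12) + (0)·(0) + (5)·(52) + (6)·(76) + (7)·(101) + (8)·(132) + (12)·(299) = 6031.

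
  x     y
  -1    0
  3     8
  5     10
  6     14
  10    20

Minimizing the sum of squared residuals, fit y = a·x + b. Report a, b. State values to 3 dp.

a = 1.822, b = 2.018

Normal-equation sums: Σx·x = 171, Σx = 23, Σ1 = 5.
Moment sums: Σx·y = 358, Σy = 52.
Eliminating b: 5·(row 1) − 23·(row 2) gives 326·a = 5·358 − 23·52 = 594, so a = 297/163.
Then b = (52 − 23·(297/163))/5 = 329/163.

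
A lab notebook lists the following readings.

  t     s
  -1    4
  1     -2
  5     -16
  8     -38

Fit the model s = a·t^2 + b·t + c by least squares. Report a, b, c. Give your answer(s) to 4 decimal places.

With design matrix M, MᵀM = [[4723, 637, 91]; [637, 91, 13]; [91, 13, 4]] and Mᵀs = [-2830, -390, -52]ᵀ.
Row-reducing yields a = -25/66, b = -207/110, c = 26/15.

a = -0.3788, b = -1.8818, c = 1.7333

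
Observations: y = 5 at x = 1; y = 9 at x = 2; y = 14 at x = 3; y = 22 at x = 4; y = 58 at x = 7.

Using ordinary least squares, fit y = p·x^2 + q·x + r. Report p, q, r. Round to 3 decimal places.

Compute the Gram sums: Σx^2·x^2 = 2755, Σx^2·x = 443, Σx^2 = 79, Σx·x = 79, Σx = 17, Σ1 = 5.
And Σx^2·y = 3361, Σx·y = 559, Σy = 108.
Inverting the 3×3 Gram matrix, [p, q, r]ᵀ = [313/294, 85/294, 186/49]ᵀ.

p = 1.065, q = 0.289, r = 3.796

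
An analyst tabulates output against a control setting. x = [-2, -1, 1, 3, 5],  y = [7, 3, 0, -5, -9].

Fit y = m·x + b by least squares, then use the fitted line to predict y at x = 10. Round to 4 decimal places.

Forming AᵀA = [[40, 6]; [6, 5]] and Aᵀy = [-77, -4]ᵀ gives AᵀA·[m, b]ᵀ = Aᵀy.
Δ = 40·5 − 6² = 164.
m = ((-77)·5 − 6·(-4))/164 = -361/164; b = (40·(-4) − 6·(-77))/164 = 151/82.
At x = 10: ŷ = (-361/164)·(10) + (151/82)·(1) = -827/41.

ŷ = -20.1707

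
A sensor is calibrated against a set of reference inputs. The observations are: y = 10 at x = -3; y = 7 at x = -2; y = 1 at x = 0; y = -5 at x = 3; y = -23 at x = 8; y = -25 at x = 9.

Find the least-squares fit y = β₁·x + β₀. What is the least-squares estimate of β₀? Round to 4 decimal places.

β₀ = 1.5122

Sums needed: Σx·x = 167, Σx = 15, Σ1 = 6.
Moment sums: Σx·y = -468, Σy = -35.
Determinant 167·6 − 15² = 777.
β₁ = ((-468)·6 − 15·(-35))/777 = -761/259; β₀ = (167·(-35) − 15·(-468))/777 = 1175/777.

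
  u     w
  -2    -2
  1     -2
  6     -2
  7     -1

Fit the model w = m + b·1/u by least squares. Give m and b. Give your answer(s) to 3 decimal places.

Entries of AᵀA: Σ1 = 4, Σ1/u = 17/21, Σ1/u·1/u = 1145/882.
And Σw = -7, Σ1/u·w = -31/21.
Δ = 4·(1145/882) − (17/21)² = 667/147.
m = ((-7)·(1145/882) − (17/21)·(-31/21))/(667/147) = -6961/4002; b = (4·(-31/21) − (17/21)·(-7))/(667/147) = -35/667.

m = -1.739, b = -0.052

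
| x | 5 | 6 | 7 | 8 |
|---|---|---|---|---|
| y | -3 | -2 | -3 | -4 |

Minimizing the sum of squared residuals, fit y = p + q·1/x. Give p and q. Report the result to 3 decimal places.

p = -5.094, q = 13.203

Entries of AᵀA: Σ1 = 4, Σ1/x = 533/840, Σ1/x·1/x = 73249/705600.
Moment sums: Σy = -12, Σ1/x·y = -391/210.
So AᵀA·[p, q]ᵀ = Aᵀy: [[4, 533/840]; [533/840, 73249/705600]]·[p, q]ᵀ = [-12, -391/210]ᵀ.
Determinant 4·(73249/705600) − (533/840)² = 2969/235200.
p = ((-12)·(73249/705600) − (533/840)·(-391/210))/(2969/235200) = -45376/8907; q = (4·(-391/210) − (533/840)·(-12))/(2969/235200) = 39200/2969.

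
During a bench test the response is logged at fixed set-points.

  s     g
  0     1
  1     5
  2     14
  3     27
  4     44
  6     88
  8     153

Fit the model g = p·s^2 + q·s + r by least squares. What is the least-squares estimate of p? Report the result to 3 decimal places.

p = 2.089

Normal-equation sums: Σs^2·s^2 = 5746, Σs^2·s = 828, Σs^2 = 130, Σs·s = 130, Σs = 24, Σ1 = 7.
And Σs^2·g = 13968, Σs·g = 2042, Σg = 332.
So AᵀA·[p, q, r]ᵀ = Aᵀg: [[5746, 828, 130]; [828, 130, 24]; [130, 24, 7]]·[p, q, r]ᵀ = [13968, 2042, 332]ᵀ.
Row-reducing yields p = 46906/22449, q = 16459/7483, r = 24320/22449.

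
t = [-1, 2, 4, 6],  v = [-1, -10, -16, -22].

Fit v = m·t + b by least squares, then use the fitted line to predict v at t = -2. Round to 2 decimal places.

Entries of MᵀM: Σt·t = 57, Σt = 11, Σ1 = 4.
For Mᵀv: Σt·v = -215, Σv = -49.
So MᵀM·[m, b]ᵀ = Mᵀv: [[57, 11]; [11, 4]]·[m, b]ᵀ = [-215, -49]ᵀ.
Eliminating b: 4·(row 1) − 11·(row 2) gives 107·m = 4·(-215) − 11·(-49) = -321, so m = -3.
Then b = ((-49) − 11·(-3))/4 = -4.
At t = -2: v̂ = (-3)·(-2) + (-4)·(1) = 2.

v̂ = 2.00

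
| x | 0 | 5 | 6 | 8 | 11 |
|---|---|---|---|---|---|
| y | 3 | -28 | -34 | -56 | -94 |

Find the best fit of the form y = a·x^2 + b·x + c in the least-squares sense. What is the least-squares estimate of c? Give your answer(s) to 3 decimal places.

Entries of AᵀA: Σx^2·x^2 = 20658, Σx^2·x = 2184, Σx^2 = 246, Σx·x = 246, Σx = 30, Σ1 = 5.
Moment sums: Σx^2·y = -16882, Σx·y = -1826, Σy = -209.
So AᵀA·[a, b, c]ᵀ = Aᵀy: [[20658, 2184, 246]; [2184, 246, 30]; [246, 30, 5]]·[a, b, c]ᵀ = [-16882, -1826, -209]ᵀ.
Solving the 3×3 system (Gaussian elimination) gives a = -4246/8799, b = -30710/8799, c = 8455/2933.

c = 2.883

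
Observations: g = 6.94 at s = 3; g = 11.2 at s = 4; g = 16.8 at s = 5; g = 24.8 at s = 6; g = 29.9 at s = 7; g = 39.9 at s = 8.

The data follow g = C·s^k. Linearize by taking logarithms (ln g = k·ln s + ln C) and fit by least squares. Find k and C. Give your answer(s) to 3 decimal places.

k = 1.784, C = 0.965

Linearized form: ln g = k·ln s + ln C. From the 6 transformed points,
Σln s = 9.9115, Σ(ln s)² = 17.0401, Σln g = 17.4697, Σln s·ln g = 30.0489.
Equations: 17.0401·k + 9.9115·ln C = 30.0489;  9.9115·k + 6·ln C = 17.4697.
Solving (det = 4.0036): k = 1.78431, ln C = -0.03591, so C = exp(-0.03591) = 0.96472.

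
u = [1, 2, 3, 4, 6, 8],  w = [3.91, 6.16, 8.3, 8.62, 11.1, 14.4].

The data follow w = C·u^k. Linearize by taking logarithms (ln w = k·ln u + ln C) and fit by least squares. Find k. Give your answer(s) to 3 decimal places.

Taking logs, ln w = k·ln u + ln C, so regress ln w on ln u.
Σln u = 7.0493, Σ(ln u)² = 11.1437, Σln w = 12.5261, Σln u·ln w = 16.4303.
Equations: 11.1437·k + 7.0493·ln C = 16.4303;  7.0493·k + 6·ln C = 12.5261.
Solving (det = 17.1702): k = 0.59884, ln C = 1.38412.

k = 0.599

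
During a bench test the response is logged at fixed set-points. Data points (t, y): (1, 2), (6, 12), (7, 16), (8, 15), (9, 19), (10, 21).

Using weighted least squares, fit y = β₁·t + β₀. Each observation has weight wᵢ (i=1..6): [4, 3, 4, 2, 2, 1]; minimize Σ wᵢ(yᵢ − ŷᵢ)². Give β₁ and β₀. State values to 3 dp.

β₁ = 2.104, β₀ = -0.047

Normal-equation sums: Σwᵢ·t·t = 698, Σwᵢ·t = 94, Σwᵢ·1 = 16.
For MᵀWy: Σwᵢ·t·y = 1464, Σwᵢ·y = 197.
So MᵀWM·[β₁, β₀]ᵀ = MᵀWy: [[698, 94]; [94, 16]]·[β₁, β₀]ᵀ = [1464, 197]ᵀ.
det = 698·16 − 94² = 2332.
β₁ = (1464·16 − 94·197)/2332 = 223/106; β₀ = (698·197 − 94·1464)/2332 = -5/106.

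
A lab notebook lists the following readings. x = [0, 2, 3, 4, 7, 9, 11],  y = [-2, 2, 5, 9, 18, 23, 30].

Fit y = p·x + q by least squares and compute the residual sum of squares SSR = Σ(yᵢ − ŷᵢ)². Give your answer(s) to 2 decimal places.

SSR = 3.28

Entries of MᵀM: Σx·x = 280, Σx = 36, Σ1 = 7.
Right-hand side: Σx·y = 718, Σy = 85.
Δ = 280·7 − 36² = 664.
p = (718·7 − 36·85)/664 = 983/332; q = (280·85 − 36·718)/664 = -256/83.
Residuals: 90/83, -139/166, -265/332, 20/83, 119/332, -187/332, 171/332; SSR = 545/166.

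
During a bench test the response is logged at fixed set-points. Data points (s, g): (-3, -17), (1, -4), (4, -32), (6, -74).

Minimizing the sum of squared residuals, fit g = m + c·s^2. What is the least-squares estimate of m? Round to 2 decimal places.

m = -0.32

Normal-equation sums: Σ1 = 4, Σs^2 = 62, Σs^2·s^2 = 1634.
Right-hand side: Σg = -127, Σs^2·g = -3333.
MᵀM·[m, c]ᵀ = Mᵀg becomes [[4, 62]; [62, 1634]]·[m, c]ᵀ = [-127, -3333]ᵀ.
Determinant 4·1634 − 62² = 2692.
m = ((-127)·1634 − 62·(-3333))/2692 = -218/673; c = (4·(-3333) − 62·(-127))/2692 = -2729/1346.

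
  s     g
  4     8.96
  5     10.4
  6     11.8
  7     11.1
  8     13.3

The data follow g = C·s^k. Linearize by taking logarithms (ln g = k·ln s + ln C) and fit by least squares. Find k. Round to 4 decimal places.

With ln gᵢ as the transformed response and ln sᵢ as the regressor:
AᵀA = [[15.8331, 8.8128]; [8.8128, 5]], rhs = [21.2959, 11.9974]ᵀ  (here Σln s = 8.8128, Σ(ln s)² = 15.8331, Σln g = 11.9974, Σln s·ln g = 21.2959).
Solving (det = 1.4995): k = 0.49897, ln C = 1.52000.

k = 0.4990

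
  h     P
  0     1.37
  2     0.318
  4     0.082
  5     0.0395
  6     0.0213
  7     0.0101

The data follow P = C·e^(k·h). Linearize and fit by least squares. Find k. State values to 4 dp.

k = -0.6966

Let Y = ln P. Fitting Y = k·h + ln C by least squares:
Σh = 24.0000, Σ(h)² = 130.0000, Σln P = -15.0077, Σh·ln P = -83.7137.
Equations: 130.0000·k + 24.0000·ln C = -83.7137;  24.0000·k + 6·ln C = -15.0077.
Δ = 130.0000·6 − (24.0000)² = 204.0000; k = (-83.7137·6 − 24.0000·-15.0077)/204.0000 = -0.69656, ln C = (130.0000·-15.0077 − 24.0000·-83.7137)/204.0000 = 0.28497.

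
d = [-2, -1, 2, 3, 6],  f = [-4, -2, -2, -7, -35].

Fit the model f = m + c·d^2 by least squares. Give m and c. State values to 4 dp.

m = 0.5675, c = -0.9785

From the data, Σ1 = 5, Σd^2 = 54, Σd^2·d^2 = 1410.
And Σf = -50, Σd^2·f = -1349.
Normal equations: [[5, 54]; [54, 1410]]·[m, c]ᵀ = [-50, -1349]ᵀ.
Eliminating c: 1410·(row 1) − 54·(row 2) gives 4134·m = 1410·(-50) − 54·(-1349) = 2346, so m = 391/689.
Then c = ((-1349) − 54·(391/689))/1410 = -4045/4134.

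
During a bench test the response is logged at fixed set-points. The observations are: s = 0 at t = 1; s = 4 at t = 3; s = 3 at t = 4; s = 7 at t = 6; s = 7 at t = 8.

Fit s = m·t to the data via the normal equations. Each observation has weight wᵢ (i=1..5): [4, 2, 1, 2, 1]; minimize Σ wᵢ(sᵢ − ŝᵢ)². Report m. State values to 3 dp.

XᵀWX·[m]ᵀ = XᵀWs reads: 174·m = 176.
(Σwᵢ·t·t = 174, Σwᵢ·t·s = 176.)
Hence m = 176 / 174 ≈ 1.01149.

m = 1.011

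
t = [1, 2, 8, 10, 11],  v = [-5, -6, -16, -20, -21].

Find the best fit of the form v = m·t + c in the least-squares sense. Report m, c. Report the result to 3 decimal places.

From the data, Σt·t = 290, Σt = 32, Σ1 = 5.
And Σt·v = -576, Σv = -68.
det = 290·5 − 32² = 426.
m = ((-576)·5 − 32·(-68))/426 = -352/213; c = (290·(-68) − 32·(-576))/426 = -644/213.

m = -1.653, c = -3.023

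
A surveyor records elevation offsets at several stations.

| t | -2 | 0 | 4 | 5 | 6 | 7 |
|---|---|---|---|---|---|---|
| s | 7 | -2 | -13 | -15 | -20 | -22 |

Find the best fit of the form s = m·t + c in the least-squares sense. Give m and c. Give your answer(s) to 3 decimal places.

The normal system AᵀA·[m, c]ᵀ = Aᵀs is [[130, 20]; [20, 6]]·[m, c]ᵀ = [-415, -65]ᵀ.
Determinant 130·6 − 20² = 380.
m = ((-415)·6 − 20·(-65))/380 = -119/38; c = (130·(-65) − 20·(-415))/380 = -15/38.

m = -3.132, c = -0.395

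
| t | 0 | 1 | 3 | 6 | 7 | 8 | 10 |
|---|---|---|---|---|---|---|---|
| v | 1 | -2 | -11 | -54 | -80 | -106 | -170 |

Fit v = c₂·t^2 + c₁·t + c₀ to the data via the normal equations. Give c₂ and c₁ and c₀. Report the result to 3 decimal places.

With design matrix M, MᵀM = [[17875, 2099, 259]; [2099, 259, 35]; [259, 35, 7]] and Mᵀv = [-29749, -3467, -422]ᵀ.
Row-reducing yields c₂ = -4013/2088, c₁ = 4679/2088, c₀ = -2767/7308.

c₂ = -1.922, c₁ = 2.241, c₀ = -0.379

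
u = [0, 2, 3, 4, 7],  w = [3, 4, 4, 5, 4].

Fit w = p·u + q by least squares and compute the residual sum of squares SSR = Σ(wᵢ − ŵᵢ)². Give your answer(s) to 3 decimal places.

Forming AᵀA = [[78, 16]; [16, 5]] and Aᵀw = [68, 20]ᵀ gives AᵀA·[p, q]ᵀ = Aᵀw.
Determinant 78·5 − 16² = 134.
p = (68·5 − 16·20)/134 = 10/67; q = (78·20 − 16·68)/134 = 236/67.
Residuals: -35/67, 12/67, 2/67, 59/67, -38/67; SSR = 94/67.

SSR = 1.403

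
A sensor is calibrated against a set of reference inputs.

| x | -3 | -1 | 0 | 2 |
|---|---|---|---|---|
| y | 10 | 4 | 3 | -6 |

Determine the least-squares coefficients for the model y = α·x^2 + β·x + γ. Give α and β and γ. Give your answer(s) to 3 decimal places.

α = -0.250, β = -3.365, γ = 1.942

From the data, Σx^2·x^2 = 98, Σx^2·x = -20, Σx^2 = 14, Σx·x = 14, Σx = -2, Σ1 = 4.
Moment sums: Σx^2·y = 70, Σx·y = -46, Σy = 11.
Inverting the 3×3 Gram matrix, [α, β, γ]ᵀ = [-1/4, -175/52, 101/52]ᵀ.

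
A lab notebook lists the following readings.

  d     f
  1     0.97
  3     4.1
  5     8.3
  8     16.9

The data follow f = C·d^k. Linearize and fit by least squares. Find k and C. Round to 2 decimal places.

Let Y = ln f. Fitting Y = k·ln d + ln C by least squares:
XᵀX = [[8.1213, 4.7875]; [4.7875, 4]], rhs = [10.8353, 6.3241]ᵀ  (here Σln d = 4.7875, Σ(ln d)² = 8.1213, Σln f = 6.3241, Σln d·ln f = 10.8353).
Solving (det = 9.5652): k = 1.36587, ln C = -0.05375, so C = exp(-0.05375) = 0.94767.

k = 1.37, C = 0.95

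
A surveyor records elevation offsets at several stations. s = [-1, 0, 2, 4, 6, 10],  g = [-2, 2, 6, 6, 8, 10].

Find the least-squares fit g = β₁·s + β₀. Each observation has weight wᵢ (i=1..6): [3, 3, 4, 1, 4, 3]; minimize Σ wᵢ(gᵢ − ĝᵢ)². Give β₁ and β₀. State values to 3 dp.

Setting ∂/∂β₁ … = 0 gives: 479·β₁ + 63·β₀ = 570;  63·β₁ + 18·β₀ = 92.
(Σwᵢ·s·s = 479, Σwᵢ·s = 63, Σwᵢ·1 = 18, Σwᵢ·s·g = 570, Σwᵢ·g = 92.)
Δ = 479·18 − 63² = 4653.
β₁ = (570·18 − 63·92)/4653 = 496/517; β₀ = (479·92 − 63·570)/4653 = 8158/4653.

β₁ = 0.959, β₀ = 1.753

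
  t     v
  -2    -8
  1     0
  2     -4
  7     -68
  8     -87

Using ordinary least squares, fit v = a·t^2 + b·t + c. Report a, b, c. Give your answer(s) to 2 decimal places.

a = -1.49, b = 0.92, c = 0.06

The normal equations are: 6530·a + 856·b + 122·c = -8948;  856·a + 122·b + 16·c = -1164;  122·a + 16·b + 5·c = -167.
(Σt^2·t^2 = 6530, Σt^2·t = 856, Σt^2 = 122, Σt·t = 122, Σt = 16, Σ1 = 5, Σt^2·v = -8948, Σt·v = -1164, Σv = -167.)
Row-reducing yields a = -21617/14493, b = 4426/4831, c = 899/14493.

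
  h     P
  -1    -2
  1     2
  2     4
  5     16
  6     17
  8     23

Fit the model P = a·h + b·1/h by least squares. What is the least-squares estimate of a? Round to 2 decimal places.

Sums needed: Σh·h = 131, Σh·1/h = 6, Σ1/h·1/h = 33601/14400.
Right-hand side: Σh·P = 378, Σ1/h·P = 1789/120.
Normal equations: [[131, 6]; [6, 33601/14400]]·[a, b]ᵀ = [378, 1789/120]ᵀ.
Determinant 131·(33601/14400) − 6² = 3883331/14400.
a = (378·(33601/14400) − 6·(1789/120))/(3883331/14400) = 11413098/3883331; b = (131·(1789/120) − 6·378)/(3883331/14400) = -4536120/3883331.

a = 2.94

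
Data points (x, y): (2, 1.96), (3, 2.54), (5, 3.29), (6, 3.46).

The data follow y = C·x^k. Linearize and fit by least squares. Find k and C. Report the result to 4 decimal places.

Taking logs, ln y = k·ln x + ln C, so regress ln y on ln x.
Σln x = 5.1930, Σ(ln x)² = 7.4881, Σln y = 4.0373, Σln x·ln y = 5.6313.
Normal system: [[7.4881, 5.1930]; [5.1930, 4]]·[k, ln C]ᵀ = [5.6313, 4.0373]ᵀ.
Δ = 7.4881·4 − (5.1930)² = 2.9856; k = (5.6313·4 − 5.1930·4.0373)/2.9856 = 0.52240, ln C = (7.4881·4.0373 − 5.1930·5.6313)/2.9856 = 0.33112, so C = exp(0.33112) = 1.39252.

k = 0.5224, C = 1.3925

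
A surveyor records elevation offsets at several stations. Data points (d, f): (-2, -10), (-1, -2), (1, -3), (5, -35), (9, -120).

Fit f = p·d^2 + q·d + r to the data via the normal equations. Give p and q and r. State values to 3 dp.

p = -1.574, q = 0.971, r = -1.062

With design matrix M, MᵀM = [[7204, 846, 112]; [846, 112, 12]; [112, 12, 5]] and Mᵀf = [-10640, -1236, -170]ᵀ.
Solving the 3×3 system (Gaussian elimination) gives p = -8702/5527, q = 69756/71851, r = -76326/71851.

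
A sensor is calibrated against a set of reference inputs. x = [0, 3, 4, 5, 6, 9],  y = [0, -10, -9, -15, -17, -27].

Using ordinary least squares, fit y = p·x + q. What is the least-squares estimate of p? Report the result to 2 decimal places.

Setting ∂/∂p … = 0 gives: 167·p + 27·q = -486;  27·p + 6·q = -78.
Eliminating q: 6·(row 1) − 27·(row 2) gives 273·p = 6·(-486) − 27·(-78) = -810, so p = -270/91.
Then q = ((-78) − 27·(-270/91))/6 = 32/91.

p = -2.97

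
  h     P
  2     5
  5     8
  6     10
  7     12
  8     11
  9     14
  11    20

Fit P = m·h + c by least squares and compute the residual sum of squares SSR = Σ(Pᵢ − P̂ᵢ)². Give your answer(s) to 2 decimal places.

SSR = 11.66

Entries of XᵀX: Σh·h = 380, Σh = 48, Σ1 = 7.
And Σh·P = 628, ΣP = 80.
So XᵀX·[m, c]ᵀ = XᵀP: [[380, 48]; [48, 7]]·[m, c]ᵀ = [628, 80]ᵀ.
Eliminating c: 7·(row 1) − 48·(row 2) gives 356·m = 7·628 − 48·80 = 556, so m = 139/89.
Then c = (80 − 48·(139/89))/7 = 64/89.
Residuals: 103/89, -47/89, -8/89, 31/89, -197/89, -69/89, 187/89; SSR = 1038/89.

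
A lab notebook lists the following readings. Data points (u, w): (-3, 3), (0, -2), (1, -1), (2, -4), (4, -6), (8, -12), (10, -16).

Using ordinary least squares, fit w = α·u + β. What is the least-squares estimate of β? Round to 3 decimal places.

β = -0.934

Normal-equation sums: Σu·u = 194, Σu = 22, Σ1 = 7.
Right-hand side: Σu·w = -298, Σw = -38.
Normal equations: [[194, 22]; [22, 7]]·[α, β]ᵀ = [-298, -38]ᵀ.
Determinant 194·7 − 22² = 874.
α = ((-298)·7 − 22·(-38))/874 = -625/437; β = (194·(-38) − 22·(-298))/874 = -408/437.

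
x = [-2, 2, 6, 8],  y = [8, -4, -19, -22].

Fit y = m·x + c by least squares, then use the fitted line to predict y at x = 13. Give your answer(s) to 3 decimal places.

ŷ = -38.958

Sums needed: Σx·x = 108, Σx = 14, Σ1 = 4.
Moment sums: Σx·y = -314, Σy = -37.
Normal equations: [[108, 14]; [14, 4]]·[m, c]ᵀ = [-314, -37]ᵀ.
Eliminating c: 4·(row 1) − 14·(row 2) gives 236·m = 4·(-314) − 14·(-37) = -738, so m = -369/118.
Then c = ((-37) − 14·(-369/118))/4 = 100/59.
At x = 13: ŷ = (-369/118)·(13) + (100/59)·(1) = -4597/118.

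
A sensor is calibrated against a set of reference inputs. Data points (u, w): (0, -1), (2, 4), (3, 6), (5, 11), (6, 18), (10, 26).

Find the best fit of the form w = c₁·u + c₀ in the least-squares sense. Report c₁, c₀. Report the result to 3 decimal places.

The normal equations are: 174·c₁ + 26·c₀ = 449;  26·c₁ + 6·c₀ = 64.
(Σu·u = 174, Σu = 26, Σ1 = 6, Σu·w = 449, Σw = 64.)
Determinant 174·6 − 26² = 368.
c₁ = (449·6 − 26·64)/368 = 515/184; c₀ = (174·64 − 26·449)/368 = -269/184.

c₁ = 2.799, c₀ = -1.462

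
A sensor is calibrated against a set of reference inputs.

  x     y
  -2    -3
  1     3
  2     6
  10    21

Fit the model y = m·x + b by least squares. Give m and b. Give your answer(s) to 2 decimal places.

Compute the Gram sums: Σx·x = 109, Σx = 11, Σ1 = 4.
And Σx·y = 231, Σy = 27.
MᵀM·[m, b]ᵀ = Mᵀy becomes [[109, 11]; [11, 4]]·[m, b]ᵀ = [231, 27]ᵀ.
Δ = 109·4 − 11² = 315.
m = (231·4 − 11·27)/315 = 209/105; b = (109·27 − 11·231)/315 = 134/105.

m = 1.99, b = 1.28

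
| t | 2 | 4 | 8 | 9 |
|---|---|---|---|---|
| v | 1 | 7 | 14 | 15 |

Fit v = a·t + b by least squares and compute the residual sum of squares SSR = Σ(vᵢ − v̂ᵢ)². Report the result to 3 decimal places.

SSR = 2.702

Normal-equation sums: Σt·t = 165, Σt = 23, Σ1 = 4.
Right-hand side: Σt·v = 277, Σv = 37.
So MᵀM·[a, b]ᵀ = Mᵀv: [[165, 23]; [23, 4]]·[a, b]ᵀ = [277, 37]ᵀ.
det = 165·4 − 23² = 131.
a = (277·4 − 23·37)/131 = 257/131; b = (165·37 − 23·277)/131 = -266/131.
Residuals: -117/131, 155/131, 44/131, -82/131; SSR = 354/131.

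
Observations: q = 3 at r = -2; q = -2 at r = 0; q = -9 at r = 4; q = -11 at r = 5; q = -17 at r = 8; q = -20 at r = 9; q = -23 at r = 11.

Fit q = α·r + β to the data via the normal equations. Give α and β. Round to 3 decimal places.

Compute the Gram sums: Σr·r = 311, Σr = 35, Σ1 = 7.
Right-hand side: Σr·q = -666, Σq = -79.
So AᵀA·[α, β]ᵀ = Aᵀq: [[311, 35]; [35, 7]]·[α, β]ᵀ = [-666, -79]ᵀ.
Δ = 311·7 − 35² = 952.
α = ((-666)·7 − 35·(-79))/952 = -271/136; β = (311·(-79) − 35·(-666))/952 = -1259/952.

α = -1.993, β = -1.322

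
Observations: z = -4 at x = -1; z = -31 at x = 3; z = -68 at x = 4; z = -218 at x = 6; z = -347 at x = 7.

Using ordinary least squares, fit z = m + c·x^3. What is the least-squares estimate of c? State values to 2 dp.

c = -1.00

Normal-equation sums: Σ1 = 5, Σx^3 = 649, Σx^3·x^3 = 169131.
For Mᵀz: Σz = -668, Σx^3·z = -171294.
So MᵀM·[m, c]ᵀ = Mᵀz: [[5, 649]; [649, 169131]]·[m, c]ᵀ = [-668, -171294]ᵀ.
Eliminating c: 169131·(row 1) − 649·(row 2) gives 424454·m = 169131·(-668) − 649·(-171294) = -1809702, so m = -904851/212227.
Then c = ((-171294) − 649·(-904851/212227))/169131 = -211469/212227.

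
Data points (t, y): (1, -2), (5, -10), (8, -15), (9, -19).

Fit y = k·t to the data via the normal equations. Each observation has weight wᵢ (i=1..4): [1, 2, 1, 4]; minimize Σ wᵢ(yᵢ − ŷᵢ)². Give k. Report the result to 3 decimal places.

Normal-equation sums: Σwᵢ·t·t = 439.
And Σwᵢ·t·y = -906.
Normal equations: [[439]]·[k]ᵀ = [-906]ᵀ.
Hence k = -906 / 439 ≈ -2.06378.

k = -2.064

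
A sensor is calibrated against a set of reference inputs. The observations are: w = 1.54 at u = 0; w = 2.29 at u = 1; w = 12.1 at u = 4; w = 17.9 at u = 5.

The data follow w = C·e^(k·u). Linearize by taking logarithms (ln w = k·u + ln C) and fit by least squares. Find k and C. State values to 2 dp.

k = 0.51, C = 1.48

With ln wᵢ as the transformed response and uᵢ as the regressor:
Over the data: Σu = 10.0000, Σ(u)² = 42.0000, Σln w = 6.6383, Σu·ln w = 25.2254.
Normal system: [[42.0000, 10.0000]; [10.0000, 4]]·[k, ln C]ᵀ = [25.2254, 6.6383]ᵀ.
Slope k = (n·Σu·ln w − Σu·Σln w)/(n·Σ(u)² − (Σu)²) = (4·25.2254 − 10.0000·6.6383)/68.0000 = 0.50762; ln C = (Σln w − k·Σu)/n = 0.39054, so C = exp(0.39054) = 1.47777.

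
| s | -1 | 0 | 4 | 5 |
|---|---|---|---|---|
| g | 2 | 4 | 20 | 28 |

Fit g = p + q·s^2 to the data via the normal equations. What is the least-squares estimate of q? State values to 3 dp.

q = 1.032

Setting ∂/∂p … = 0 gives: 4·p + 42·q = 54;  42·p + 882·q = 1022.
Δ = 4·882 − 42² = 1764.
p = (54·882 − 42·1022)/1764 = 8/3; q = (4·1022 − 42·54)/1764 = 65/63.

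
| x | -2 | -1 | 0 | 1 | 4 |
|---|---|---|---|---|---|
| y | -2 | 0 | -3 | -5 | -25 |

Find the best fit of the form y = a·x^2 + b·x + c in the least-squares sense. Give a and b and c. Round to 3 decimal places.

a = -0.906, b = -2.088, c = -2.181

Sums needed: Σx^2·x^2 = 274, Σx^2·x = 56, Σx^2 = 22, Σx·x = 22, Σx = 2, Σ1 = 5.
And Σx^2·y = -413, Σx·y = -101, Σy = -35.
Normal equations: [[274, 56, 22]; [56, 22, 2]; [22, 2, 5]]·[a, b, c]ᵀ = [-413, -101, -35]ᵀ.
Inverting the 3×3 Gram matrix, [a, b, c]ᵀ = [-3461/3822, -7979/3822, -1389/637]ᵀ.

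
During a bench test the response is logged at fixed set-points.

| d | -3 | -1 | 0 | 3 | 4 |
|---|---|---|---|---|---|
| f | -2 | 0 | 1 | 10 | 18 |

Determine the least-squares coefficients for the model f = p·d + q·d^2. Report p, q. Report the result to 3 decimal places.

p = 2.110, q = 0.542

The normal system XᵀX·[p, q]ᵀ = Xᵀf is [[35, 63]; [63, 419]]·[p, q]ᵀ = [108, 360]ᵀ.
Eliminating q: 419·(row 1) − 63·(row 2) gives 10696·p = 419·108 − 63·360 = 22572, so p = 5643/2674.
Then q = (360 − 63·(5643/2674))/419 = 207/382.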